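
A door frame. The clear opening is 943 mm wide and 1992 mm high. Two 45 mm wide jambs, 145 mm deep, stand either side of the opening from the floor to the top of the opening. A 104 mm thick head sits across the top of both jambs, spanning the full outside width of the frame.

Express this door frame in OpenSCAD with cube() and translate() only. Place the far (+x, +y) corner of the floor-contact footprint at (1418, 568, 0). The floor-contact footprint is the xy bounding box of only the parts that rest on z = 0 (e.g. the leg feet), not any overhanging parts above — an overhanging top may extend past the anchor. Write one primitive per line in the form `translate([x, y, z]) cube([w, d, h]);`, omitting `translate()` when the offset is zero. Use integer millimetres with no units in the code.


translate([385, 423, 0]) cube([45, 145, 1992]);
translate([1373, 423, 0]) cube([45, 145, 1992]);
translate([385, 423, 1992]) cube([1033, 145, 104]);


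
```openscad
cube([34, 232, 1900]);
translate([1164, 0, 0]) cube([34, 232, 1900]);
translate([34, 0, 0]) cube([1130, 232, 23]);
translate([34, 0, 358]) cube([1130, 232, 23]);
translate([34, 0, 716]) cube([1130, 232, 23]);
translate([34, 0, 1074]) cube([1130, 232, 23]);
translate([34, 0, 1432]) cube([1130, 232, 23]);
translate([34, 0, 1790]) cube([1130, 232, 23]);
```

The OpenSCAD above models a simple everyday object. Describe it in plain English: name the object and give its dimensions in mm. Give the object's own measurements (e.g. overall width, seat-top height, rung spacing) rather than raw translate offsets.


An open bookshelf. Two side panels, each 34 mm thick, 232 mm deep and 1900 mm tall, stand 1198 mm apart (outside-to-outside). Between them sit 6 shelves, each 23 mm thick and 232 mm deep, spanning the full gap between the sides. The bottom shelf rests on the floor (its underside at z = 0) and the clear gap between one shelf's top and the next shelf's underside is 335 mm.


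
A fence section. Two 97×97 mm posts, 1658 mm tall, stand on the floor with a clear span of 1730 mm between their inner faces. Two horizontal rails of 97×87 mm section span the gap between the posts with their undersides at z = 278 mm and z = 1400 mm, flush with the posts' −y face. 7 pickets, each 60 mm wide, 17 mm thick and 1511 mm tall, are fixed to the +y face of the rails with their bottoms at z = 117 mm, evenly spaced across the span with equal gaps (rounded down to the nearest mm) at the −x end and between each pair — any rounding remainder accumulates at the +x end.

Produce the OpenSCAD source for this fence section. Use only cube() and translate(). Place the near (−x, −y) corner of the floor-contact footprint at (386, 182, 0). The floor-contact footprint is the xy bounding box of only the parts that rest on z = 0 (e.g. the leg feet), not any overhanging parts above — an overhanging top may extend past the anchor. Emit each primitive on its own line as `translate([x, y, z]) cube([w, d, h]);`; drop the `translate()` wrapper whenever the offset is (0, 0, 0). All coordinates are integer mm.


translate([386, 182, 0]) cube([97, 97, 1658]);
translate([2213, 182, 0]) cube([97, 97, 1658]);
translate([483, 182, 278]) cube([1730, 97, 87]);
translate([483, 182, 1400]) cube([1730, 97, 87]);
translate([646, 279, 117]) cube([60, 17, 1511]);
translate([869, 279, 117]) cube([60, 17, 1511]);
translate([1092, 279, 117]) cube([60, 17, 1511]);
translate([1315, 279, 117]) cube([60, 17, 1511]);
translate([1538, 279, 117]) cube([60, 17, 1511]);
translate([1761, 279, 117]) cube([60, 17, 1511]);
translate([1984, 279, 117]) cube([60, 17, 1511]);


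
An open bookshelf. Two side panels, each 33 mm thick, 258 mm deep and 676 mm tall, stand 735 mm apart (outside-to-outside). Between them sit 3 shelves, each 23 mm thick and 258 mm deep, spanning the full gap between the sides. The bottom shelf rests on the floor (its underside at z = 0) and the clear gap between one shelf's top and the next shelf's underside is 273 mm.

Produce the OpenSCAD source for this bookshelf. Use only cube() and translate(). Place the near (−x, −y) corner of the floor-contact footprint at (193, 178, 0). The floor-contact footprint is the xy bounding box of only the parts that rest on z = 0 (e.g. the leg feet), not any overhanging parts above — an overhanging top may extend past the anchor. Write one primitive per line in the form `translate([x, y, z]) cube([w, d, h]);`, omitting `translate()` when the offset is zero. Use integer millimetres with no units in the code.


translate([193, 178, 0]) cube([33, 258, 676]);
translate([895, 178, 0]) cube([33, 258, 676]);
translate([226, 178, 0]) cube([669, 258, 23]);
translate([226, 178, 296]) cube([669, 258, 23]);
translate([226, 178, 592]) cube([669, 258, 23]);


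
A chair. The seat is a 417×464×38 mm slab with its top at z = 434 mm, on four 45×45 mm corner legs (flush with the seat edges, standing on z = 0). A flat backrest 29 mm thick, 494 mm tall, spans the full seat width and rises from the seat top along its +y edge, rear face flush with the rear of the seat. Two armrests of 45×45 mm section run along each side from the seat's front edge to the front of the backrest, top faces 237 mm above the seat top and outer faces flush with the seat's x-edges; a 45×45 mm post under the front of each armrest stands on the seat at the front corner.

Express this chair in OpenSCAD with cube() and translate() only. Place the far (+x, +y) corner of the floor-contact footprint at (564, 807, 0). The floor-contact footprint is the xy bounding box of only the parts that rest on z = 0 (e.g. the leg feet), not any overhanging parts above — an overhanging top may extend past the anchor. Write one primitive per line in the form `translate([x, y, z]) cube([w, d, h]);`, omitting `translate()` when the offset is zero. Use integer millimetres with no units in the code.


translate([147, 343, 396]) cube([417, 464, 38]);
translate([147, 343, 0]) cube([45, 45, 396]);
translate([519, 343, 0]) cube([45, 45, 396]);
translate([147, 762, 0]) cube([45, 45, 396]);
translate([519, 762, 0]) cube([45, 45, 396]);
translate([147, 778, 434]) cube([417, 29, 494]);
translate([147, 343, 626]) cube([45, 435, 45]);
translate([519, 343, 626]) cube([45, 435, 45]);
translate([147, 343, 434]) cube([45, 45, 192]);
translate([519, 343, 434]) cube([45, 45, 192]);


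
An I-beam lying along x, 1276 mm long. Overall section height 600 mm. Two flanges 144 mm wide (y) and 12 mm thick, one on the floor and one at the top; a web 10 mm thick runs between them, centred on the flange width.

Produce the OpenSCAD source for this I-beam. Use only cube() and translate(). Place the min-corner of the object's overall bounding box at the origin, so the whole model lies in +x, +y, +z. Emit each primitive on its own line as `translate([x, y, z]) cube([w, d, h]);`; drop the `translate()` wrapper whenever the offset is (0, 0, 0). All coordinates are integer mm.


cube([1276, 144, 12]);
translate([0, 67, 12]) cube([1276, 10, 576]);
translate([0, 0, 588]) cube([1276, 144, 12]);


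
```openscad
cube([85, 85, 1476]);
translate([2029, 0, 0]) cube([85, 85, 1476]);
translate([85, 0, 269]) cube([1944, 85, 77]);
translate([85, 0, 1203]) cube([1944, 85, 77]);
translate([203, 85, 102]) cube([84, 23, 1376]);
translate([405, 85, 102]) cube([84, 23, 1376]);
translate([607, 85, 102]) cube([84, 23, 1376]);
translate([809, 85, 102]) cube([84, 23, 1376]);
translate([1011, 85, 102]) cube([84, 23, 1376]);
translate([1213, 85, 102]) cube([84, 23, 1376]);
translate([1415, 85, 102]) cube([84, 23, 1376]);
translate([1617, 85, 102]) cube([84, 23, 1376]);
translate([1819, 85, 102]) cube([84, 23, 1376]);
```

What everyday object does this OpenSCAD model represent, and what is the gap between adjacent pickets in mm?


A fence section. The picket gap is 118 mm.

Two posts, two rails, 9 pickets — a fence section. Span 1944 mm holds 9 pickets of 84 mm with 10 equal gaps: ⌊(1944 − 9·84) / 10⌋ = 118 mm.


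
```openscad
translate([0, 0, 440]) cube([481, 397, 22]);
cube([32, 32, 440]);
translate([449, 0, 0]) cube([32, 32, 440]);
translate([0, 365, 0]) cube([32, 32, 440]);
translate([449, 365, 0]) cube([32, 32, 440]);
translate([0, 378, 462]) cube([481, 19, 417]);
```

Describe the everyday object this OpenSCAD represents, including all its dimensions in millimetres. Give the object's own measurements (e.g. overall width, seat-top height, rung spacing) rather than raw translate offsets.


A chair. The seat is a 481×397×22 mm slab with its top at z = 462 mm, on four 32×32 mm corner legs (flush with the seat edges, standing on z = 0). A flat backrest 19 mm thick, 417 mm tall, spans the full seat width and rises from the seat top along its +y edge, rear face flush with the rear of the seat.


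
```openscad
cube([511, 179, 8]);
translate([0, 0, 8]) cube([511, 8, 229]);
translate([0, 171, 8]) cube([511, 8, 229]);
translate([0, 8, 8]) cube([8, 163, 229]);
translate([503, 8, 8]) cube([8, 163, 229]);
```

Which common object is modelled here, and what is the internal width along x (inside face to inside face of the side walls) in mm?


An open box. The internal width is 495 mm.

A 511×179 base slab with four walls standing on it — an open box. The base is 511 mm wide and the walls are 8 mm thick, so the internal width is 511 − 2 × 8 = 495 mm.


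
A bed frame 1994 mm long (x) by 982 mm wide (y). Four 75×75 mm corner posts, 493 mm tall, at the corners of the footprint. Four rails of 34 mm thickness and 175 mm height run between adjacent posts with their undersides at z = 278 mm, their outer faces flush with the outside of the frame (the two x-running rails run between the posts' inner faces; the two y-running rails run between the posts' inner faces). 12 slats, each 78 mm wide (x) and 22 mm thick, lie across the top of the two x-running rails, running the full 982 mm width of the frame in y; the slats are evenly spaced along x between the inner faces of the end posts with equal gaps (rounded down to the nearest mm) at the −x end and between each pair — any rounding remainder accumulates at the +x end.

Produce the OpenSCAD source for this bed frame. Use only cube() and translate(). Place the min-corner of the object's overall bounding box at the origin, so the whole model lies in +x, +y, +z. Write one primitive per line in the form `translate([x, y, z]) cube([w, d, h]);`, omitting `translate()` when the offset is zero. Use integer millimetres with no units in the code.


// slat z = rail_z + rail_h = 278 + 175 = 453
// slat gap = ⌊(1844 − 12·78) / 13⌋ = 69
cube([75, 75, 493]);
translate([0, 907, 0]) cube([75, 75, 493]);
translate([1919, 0, 0]) cube([75, 75, 493]);
translate([1919, 907, 0]) cube([75, 75, 493]);
translate([75, 0, 278]) cube([1844, 34, 175]);
translate([75, 948, 278]) cube([1844, 34, 175]);
translate([0, 75, 278]) cube([34, 832, 175]);
translate([1960, 75, 278]) cube([34, 832, 175]);
translate([144, 0, 453]) cube([78, 982, 22]);
translate([291, 0, 453]) cube([78, 982, 22]);
translate([438, 0, 453]) cube([78, 982, 22]);
translate([585, 0, 453]) cube([78, 982, 22]);
translate([732, 0, 453]) cube([78, 982, 22]);
translate([879, 0, 453]) cube([78, 982, 22]);
translate([1026, 0, 453]) cube([78, 982, 22]);
translate([1173, 0, 453]) cube([78, 982, 22]);
translate([1320, 0, 453]) cube([78, 982, 22]);
translate([1467, 0, 453]) cube([78, 982, 22]);
translate([1614, 0, 453]) cube([78, 982, 22]);
translate([1761, 0, 453]) cube([78, 982, 22]);


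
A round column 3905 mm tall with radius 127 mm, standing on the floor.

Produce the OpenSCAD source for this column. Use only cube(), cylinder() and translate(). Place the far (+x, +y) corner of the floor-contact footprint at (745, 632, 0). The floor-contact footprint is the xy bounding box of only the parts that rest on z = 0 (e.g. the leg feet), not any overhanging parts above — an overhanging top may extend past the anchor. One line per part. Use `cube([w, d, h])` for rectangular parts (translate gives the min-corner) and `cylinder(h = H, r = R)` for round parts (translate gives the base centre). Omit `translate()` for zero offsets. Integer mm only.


translate([618, 505, 0]) cylinder(h = 3905, r = 127);


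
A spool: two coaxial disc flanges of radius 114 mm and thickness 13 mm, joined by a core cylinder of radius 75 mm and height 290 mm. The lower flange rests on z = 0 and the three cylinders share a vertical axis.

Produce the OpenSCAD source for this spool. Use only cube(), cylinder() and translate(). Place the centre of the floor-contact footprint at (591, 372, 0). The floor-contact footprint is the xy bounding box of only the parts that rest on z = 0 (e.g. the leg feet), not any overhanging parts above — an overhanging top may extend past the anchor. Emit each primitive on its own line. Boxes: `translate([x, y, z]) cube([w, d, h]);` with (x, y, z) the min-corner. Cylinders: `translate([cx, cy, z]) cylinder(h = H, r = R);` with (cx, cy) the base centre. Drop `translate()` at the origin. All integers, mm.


translate([591, 372, 0]) cylinder(h = 13, r = 114);
translate([591, 372, 13]) cylinder(h = 290, r = 75);
translate([591, 372, 303]) cylinder(h = 13, r = 114);


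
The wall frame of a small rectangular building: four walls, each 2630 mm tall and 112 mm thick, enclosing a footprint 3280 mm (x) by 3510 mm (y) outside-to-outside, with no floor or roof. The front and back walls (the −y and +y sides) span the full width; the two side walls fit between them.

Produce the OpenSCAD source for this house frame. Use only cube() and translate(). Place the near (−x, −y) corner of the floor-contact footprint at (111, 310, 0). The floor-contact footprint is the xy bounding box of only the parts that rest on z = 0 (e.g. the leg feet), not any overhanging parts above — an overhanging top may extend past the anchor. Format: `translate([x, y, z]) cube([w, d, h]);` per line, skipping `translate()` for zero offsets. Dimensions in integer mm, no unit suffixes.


translate([111, 310, 0]) cube([3280, 112, 2630]);
translate([111, 3708, 0]) cube([3280, 112, 2630]);
translate([111, 422, 0]) cube([112, 3286, 2630]);
translate([3279, 422, 0]) cube([112, 3286, 2630]);


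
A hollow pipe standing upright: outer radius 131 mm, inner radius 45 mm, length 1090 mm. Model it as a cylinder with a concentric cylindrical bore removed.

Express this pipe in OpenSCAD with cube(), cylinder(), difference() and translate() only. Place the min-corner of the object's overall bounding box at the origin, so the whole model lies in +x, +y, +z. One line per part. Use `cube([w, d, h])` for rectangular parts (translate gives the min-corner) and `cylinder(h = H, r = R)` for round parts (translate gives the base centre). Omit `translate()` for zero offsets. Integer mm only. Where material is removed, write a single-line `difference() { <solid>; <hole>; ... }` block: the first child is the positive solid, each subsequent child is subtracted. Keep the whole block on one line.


difference() { translate([131, 131, 0]) cylinder(h = 1090, r = 131); translate([131, 131, 0]) cylinder(h = 1090, r = 45); }


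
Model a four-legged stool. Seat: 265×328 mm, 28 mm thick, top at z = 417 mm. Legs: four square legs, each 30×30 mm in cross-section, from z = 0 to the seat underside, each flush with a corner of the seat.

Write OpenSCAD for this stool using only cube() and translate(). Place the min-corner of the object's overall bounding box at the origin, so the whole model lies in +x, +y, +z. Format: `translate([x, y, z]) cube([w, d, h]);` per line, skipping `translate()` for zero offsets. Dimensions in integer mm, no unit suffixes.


translate([0, 0, 389]) cube([265, 328, 28]);
cube([30, 30, 389]);
translate([235, 0, 0]) cube([30, 30, 389]);
translate([0, 298, 0]) cube([30, 30, 389]);
translate([235, 298, 0]) cube([30, 30, 389]);


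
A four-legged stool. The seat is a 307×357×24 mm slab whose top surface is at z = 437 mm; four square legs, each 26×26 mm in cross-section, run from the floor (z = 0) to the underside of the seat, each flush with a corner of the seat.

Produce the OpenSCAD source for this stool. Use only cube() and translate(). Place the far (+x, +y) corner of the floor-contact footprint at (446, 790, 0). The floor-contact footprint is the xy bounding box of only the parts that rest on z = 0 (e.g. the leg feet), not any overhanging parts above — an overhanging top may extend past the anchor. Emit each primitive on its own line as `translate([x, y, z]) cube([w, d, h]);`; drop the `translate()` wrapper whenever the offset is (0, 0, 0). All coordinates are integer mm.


translate([139, 433, 413]) cube([307, 357, 24]);
translate([139, 433, 0]) cube([26, 26, 413]);
translate([420, 433, 0]) cube([26, 26, 413]);
translate([139, 764, 0]) cube([26, 26, 413]);
translate([420, 764, 0]) cube([26, 26, 413]);


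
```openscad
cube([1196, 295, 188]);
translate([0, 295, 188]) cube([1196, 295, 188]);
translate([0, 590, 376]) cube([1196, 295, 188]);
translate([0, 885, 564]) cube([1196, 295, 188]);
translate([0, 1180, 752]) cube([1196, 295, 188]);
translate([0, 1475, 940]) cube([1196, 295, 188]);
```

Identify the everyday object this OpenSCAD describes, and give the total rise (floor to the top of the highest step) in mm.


A staircase. The total rise is 1128 mm.

6 identical blocks, each offset up and back from the previous — a staircase. Each step is 188 mm tall and there are 6 of them, so the total rise is 6 × 188 = 1128 mm.


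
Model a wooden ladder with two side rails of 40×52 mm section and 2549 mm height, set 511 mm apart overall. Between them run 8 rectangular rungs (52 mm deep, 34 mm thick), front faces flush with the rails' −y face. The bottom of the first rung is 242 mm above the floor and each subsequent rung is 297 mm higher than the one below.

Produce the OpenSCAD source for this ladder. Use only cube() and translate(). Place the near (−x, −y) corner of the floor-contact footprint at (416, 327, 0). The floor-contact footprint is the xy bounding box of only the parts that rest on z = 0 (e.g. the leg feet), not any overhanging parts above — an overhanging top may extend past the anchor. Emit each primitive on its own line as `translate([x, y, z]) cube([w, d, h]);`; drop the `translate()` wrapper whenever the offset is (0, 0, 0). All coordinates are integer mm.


translate([416, 327, 0]) cube([40, 52, 2549]);
translate([887, 327, 0]) cube([40, 52, 2549]);
translate([456, 327, 242]) cube([431, 52, 34]);
translate([456, 327, 539]) cube([431, 52, 34]);
translate([456, 327, 836]) cube([431, 52, 34]);
translate([456, 327, 1133]) cube([431, 52, 34]);
translate([456, 327, 1430]) cube([431, 52, 34]);
translate([456, 327, 1727]) cube([431, 52, 34]);
translate([456, 327, 2024]) cube([431, 52, 34]);
translate([456, 327, 2321]) cube([431, 52, 34]);


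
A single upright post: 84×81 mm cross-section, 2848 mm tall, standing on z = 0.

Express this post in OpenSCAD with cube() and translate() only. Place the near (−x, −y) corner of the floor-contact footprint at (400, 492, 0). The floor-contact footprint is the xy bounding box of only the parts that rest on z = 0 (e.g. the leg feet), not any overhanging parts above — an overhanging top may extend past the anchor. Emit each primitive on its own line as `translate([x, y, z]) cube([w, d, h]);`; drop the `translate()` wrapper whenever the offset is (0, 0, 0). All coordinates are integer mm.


translate([400, 492, 0]) cube([84, 81, 2848]);


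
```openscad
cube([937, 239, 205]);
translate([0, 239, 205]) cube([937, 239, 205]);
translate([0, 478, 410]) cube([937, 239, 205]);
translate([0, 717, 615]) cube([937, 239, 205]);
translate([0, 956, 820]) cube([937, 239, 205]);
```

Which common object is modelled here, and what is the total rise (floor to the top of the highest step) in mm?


A staircase. The total rise is 1025 mm.

5 identical blocks, each offset up and back from the previous — a staircase. Each step is 205 mm tall and there are 5 of them, so the total rise is 5 × 205 = 1025 mm.


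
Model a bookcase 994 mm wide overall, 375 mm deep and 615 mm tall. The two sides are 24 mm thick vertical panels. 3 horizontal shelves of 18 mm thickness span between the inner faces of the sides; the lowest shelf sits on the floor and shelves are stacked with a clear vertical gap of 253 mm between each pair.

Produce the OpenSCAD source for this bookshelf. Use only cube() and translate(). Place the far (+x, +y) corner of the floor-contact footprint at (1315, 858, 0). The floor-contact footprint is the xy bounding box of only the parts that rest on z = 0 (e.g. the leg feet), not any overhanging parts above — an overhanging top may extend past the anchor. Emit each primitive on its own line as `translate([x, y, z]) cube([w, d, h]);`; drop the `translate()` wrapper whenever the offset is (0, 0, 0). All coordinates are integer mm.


translate([321, 483, 0]) cube([24, 375, 615]);
translate([1291, 483, 0]) cube([24, 375, 615]);
translate([345, 483, 0]) cube([946, 375, 18]);
translate([345, 483, 271]) cube([946, 375, 18]);
translate([345, 483, 542]) cube([946, 375, 18]);


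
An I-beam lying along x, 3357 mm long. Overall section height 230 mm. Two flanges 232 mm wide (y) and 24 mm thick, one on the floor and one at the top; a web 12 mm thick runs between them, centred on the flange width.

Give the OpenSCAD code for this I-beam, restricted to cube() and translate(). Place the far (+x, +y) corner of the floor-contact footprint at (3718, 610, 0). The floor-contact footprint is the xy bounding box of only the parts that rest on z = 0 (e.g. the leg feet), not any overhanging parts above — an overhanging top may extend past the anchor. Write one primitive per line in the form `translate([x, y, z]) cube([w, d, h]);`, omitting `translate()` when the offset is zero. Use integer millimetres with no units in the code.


translate([361, 378, 0]) cube([3357, 232, 24]);
translate([361, 488, 24]) cube([3357, 12, 182]);
translate([361, 378, 206]) cube([3357, 232, 24]);


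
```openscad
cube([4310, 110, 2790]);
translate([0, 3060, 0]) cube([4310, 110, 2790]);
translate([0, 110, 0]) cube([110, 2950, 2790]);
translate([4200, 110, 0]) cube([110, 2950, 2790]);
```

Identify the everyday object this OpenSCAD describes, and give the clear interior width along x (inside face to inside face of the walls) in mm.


A house (or room) frame. The interior width is 4090 mm.

Four 2790 mm walls enclosing a rectangle with no floor or roof — a room or house frame. Outside width is 4310 mm and wall thickness is 110 mm, so the interior width is 4310 − 2 × 110 = 4090 mm.


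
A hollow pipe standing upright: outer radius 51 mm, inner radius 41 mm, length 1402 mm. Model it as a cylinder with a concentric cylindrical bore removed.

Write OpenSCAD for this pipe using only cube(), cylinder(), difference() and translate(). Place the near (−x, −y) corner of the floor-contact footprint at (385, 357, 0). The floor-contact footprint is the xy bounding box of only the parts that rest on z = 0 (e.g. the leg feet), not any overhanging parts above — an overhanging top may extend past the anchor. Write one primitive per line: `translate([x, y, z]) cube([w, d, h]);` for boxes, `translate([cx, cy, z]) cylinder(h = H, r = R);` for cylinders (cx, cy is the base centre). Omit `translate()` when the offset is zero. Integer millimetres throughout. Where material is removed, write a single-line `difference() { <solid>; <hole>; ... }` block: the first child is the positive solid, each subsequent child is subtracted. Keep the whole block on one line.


difference() { translate([436, 408, 0]) cylinder(h = 1402, r = 51); translate([436, 408, 0]) cylinder(h = 1402, r = 41); }


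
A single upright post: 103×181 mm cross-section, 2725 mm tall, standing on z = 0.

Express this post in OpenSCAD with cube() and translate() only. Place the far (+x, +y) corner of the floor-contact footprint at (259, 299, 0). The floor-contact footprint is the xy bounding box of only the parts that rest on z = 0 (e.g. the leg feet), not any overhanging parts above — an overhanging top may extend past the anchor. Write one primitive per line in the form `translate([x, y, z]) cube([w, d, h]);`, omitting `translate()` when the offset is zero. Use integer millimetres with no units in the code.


translate([156, 118, 0]) cube([103, 181, 2725]);


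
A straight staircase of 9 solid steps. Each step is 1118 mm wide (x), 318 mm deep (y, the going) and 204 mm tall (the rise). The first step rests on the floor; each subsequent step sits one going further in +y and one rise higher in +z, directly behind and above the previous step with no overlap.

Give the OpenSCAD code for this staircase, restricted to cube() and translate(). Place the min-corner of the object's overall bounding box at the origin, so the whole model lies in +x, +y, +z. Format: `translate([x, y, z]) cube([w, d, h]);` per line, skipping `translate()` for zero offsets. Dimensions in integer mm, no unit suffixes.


cube([1118, 318, 204]);
translate([0, 318, 204]) cube([1118, 318, 204]);
translate([0, 636, 408]) cube([1118, 318, 204]);
translate([0, 954, 612]) cube([1118, 318, 204]);
translate([0, 1272, 816]) cube([1118, 318, 204]);
translate([0, 1590, 1020]) cube([1118, 318, 204]);
translate([0, 1908, 1224]) cube([1118, 318, 204]);
translate([0, 2226, 1428]) cube([1118, 318, 204]);
translate([0, 2544, 1632]) cube([1118, 318, 204]);


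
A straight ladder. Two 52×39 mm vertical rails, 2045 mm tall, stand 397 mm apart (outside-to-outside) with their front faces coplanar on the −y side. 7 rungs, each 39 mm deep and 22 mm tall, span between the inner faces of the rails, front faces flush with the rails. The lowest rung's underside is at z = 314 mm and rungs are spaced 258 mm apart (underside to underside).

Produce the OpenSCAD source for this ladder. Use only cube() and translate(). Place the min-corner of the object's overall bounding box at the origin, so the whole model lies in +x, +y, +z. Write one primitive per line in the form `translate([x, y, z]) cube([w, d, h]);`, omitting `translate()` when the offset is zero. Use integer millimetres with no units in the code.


// rung span = 397 - 2*52 = 293
// rung[k] z = 314 + k*258
cube([52, 39, 2045]);
translate([345, 0, 0]) cube([52, 39, 2045]);
translate([52, 0, 314]) cube([293, 39, 22]);
translate([52, 0, 572]) cube([293, 39, 22]);
translate([52, 0, 830]) cube([293, 39, 22]);
translate([52, 0, 1088]) cube([293, 39, 22]);
translate([52, 0, 1346]) cube([293, 39, 22]);
translate([52, 0, 1604]) cube([293, 39, 22]);
translate([52, 0, 1862]) cube([293, 39, 22]);


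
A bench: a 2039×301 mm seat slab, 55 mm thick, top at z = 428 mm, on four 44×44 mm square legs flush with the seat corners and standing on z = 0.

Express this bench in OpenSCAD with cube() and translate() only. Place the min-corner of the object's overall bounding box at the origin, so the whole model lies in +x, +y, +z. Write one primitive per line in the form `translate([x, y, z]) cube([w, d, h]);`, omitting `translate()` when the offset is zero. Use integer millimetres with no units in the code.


translate([0, 0, 373]) cube([2039, 301, 55]);
cube([44, 44, 373]);
translate([0, 257, 0]) cube([44, 44, 373]);
translate([1995, 0, 0]) cube([44, 44, 373]);
translate([1995, 257, 0]) cube([44, 44, 373]);


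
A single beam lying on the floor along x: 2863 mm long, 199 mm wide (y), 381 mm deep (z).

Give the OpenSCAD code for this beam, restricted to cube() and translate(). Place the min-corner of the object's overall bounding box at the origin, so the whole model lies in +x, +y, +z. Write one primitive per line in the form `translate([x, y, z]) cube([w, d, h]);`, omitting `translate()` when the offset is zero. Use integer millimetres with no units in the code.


cube([2863, 199, 381]);


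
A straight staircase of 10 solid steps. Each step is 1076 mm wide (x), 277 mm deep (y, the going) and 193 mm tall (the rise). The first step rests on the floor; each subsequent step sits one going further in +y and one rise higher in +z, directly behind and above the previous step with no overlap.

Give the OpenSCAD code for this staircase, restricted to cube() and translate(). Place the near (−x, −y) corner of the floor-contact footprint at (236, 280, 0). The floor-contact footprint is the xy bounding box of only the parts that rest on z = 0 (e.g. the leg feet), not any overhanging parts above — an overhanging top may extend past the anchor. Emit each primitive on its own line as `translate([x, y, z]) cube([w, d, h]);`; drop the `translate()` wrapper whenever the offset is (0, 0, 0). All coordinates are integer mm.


translate([236, 280, 0]) cube([1076, 277, 193]);
translate([236, 557, 193]) cube([1076, 277, 193]);
translate([236, 834, 386]) cube([1076, 277, 193]);
translate([236, 1111, 579]) cube([1076, 277, 193]);
translate([236, 1388, 772]) cube([1076, 277, 193]);
translate([236, 1665, 965]) cube([1076, 277, 193]);
translate([236, 1942, 1158]) cube([1076, 277, 193]);
translate([236, 2219, 1351]) cube([1076, 277, 193]);
translate([236, 2496, 1544]) cube([1076, 277, 193]);
translate([236, 2773, 1737]) cube([1076, 277, 193]);


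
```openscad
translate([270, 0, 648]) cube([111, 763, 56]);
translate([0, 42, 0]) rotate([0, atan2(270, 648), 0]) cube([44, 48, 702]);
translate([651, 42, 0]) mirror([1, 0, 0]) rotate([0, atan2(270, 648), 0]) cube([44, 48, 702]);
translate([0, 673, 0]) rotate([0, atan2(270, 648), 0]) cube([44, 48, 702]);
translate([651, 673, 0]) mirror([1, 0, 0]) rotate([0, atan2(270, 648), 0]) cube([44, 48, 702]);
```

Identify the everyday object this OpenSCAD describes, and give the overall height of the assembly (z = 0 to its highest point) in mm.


A sawhorse. The overall height is 704 mm.

A beam across two mirrored pairs of raked legs — a sawhorse. The beam's underside is at z = 648 (matching the legs' vertical rise in atan2(270, 648)) and the beam is 56 mm tall, so its top is at 648 + 56 = 704 mm. The raked legs top out at the beam's underside, so that is the highest point.


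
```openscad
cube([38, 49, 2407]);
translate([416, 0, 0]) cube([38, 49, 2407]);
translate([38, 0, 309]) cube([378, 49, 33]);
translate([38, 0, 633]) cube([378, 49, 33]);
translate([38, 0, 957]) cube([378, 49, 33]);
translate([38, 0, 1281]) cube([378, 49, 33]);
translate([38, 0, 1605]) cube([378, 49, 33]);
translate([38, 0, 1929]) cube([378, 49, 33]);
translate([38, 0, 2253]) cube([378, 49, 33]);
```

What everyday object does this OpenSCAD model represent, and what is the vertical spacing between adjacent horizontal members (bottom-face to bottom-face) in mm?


A ladder. The rung spacing is 324 mm.

Two tall 38×49 posts with 7 short bars between them — a ladder. Adjacent rungs sit at z = 309 and z = 633, so the spacing is 633 − 309 = 324 mm.


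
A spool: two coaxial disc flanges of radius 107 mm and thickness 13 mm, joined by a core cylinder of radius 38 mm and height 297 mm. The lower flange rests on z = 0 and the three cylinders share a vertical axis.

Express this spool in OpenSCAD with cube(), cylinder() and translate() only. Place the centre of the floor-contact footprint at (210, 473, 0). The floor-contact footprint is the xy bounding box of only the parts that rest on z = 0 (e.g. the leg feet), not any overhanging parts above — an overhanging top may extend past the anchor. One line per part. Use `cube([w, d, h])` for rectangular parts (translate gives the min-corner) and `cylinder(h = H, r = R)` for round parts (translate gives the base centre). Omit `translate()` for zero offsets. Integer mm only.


translate([210, 473, 0]) cylinder(h = 13, r = 107);
translate([210, 473, 13]) cylinder(h = 297, r = 38);
translate([210, 473, 310]) cylinder(h = 13, r = 107);


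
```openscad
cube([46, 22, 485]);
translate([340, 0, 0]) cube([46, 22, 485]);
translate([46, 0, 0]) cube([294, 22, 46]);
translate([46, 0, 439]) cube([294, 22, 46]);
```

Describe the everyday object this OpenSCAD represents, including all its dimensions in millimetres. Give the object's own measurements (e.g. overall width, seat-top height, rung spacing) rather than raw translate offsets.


A rectangular picture frame lying in the x–z plane (depth along y). The opening is 294 mm wide (x) by 393 mm tall (z), surrounded by a border 46 mm wide on all four sides. The frame is 22 mm deep and is made of two full-height vertical stiles with two horizontal rails fitted between them.


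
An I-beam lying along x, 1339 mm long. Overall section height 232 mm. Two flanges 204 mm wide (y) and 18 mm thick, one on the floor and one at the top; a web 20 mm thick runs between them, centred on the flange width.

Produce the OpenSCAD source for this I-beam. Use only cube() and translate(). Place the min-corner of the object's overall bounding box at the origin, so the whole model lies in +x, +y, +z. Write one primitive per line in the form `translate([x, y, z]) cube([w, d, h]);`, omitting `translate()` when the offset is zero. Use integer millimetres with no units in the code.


cube([1339, 204, 18]);
translate([0, 92, 18]) cube([1339, 20, 196]);
translate([0, 0, 214]) cube([1339, 204, 18]);


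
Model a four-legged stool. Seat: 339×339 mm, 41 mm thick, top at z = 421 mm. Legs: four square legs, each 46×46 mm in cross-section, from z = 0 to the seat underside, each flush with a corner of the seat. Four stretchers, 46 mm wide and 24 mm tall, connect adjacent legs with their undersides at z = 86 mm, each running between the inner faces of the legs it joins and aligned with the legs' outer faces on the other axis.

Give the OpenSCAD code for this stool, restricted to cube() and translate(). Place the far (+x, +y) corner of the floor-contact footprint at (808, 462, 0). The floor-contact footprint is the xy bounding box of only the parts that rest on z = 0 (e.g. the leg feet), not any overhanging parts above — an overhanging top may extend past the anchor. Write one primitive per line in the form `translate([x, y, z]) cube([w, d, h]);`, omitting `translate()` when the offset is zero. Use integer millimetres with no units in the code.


translate([469, 123, 380]) cube([339, 339, 41]);
translate([469, 123, 0]) cube([46, 46, 380]);
translate([762, 123, 0]) cube([46, 46, 380]);
translate([469, 416, 0]) cube([46, 46, 380]);
translate([762, 416, 0]) cube([46, 46, 380]);
translate([515, 123, 86]) cube([247, 46, 24]);
translate([515, 416, 86]) cube([247, 46, 24]);
translate([469, 169, 86]) cube([46, 247, 24]);
translate([762, 169, 86]) cube([46, 247, 24]);


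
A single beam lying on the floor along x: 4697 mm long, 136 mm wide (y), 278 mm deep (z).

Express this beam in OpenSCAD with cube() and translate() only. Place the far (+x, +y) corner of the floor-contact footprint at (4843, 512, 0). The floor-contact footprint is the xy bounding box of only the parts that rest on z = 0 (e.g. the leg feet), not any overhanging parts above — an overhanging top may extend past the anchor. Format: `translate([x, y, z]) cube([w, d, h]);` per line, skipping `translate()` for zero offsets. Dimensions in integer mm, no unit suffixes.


translate([146, 376, 0]) cube([4697, 136, 278]);


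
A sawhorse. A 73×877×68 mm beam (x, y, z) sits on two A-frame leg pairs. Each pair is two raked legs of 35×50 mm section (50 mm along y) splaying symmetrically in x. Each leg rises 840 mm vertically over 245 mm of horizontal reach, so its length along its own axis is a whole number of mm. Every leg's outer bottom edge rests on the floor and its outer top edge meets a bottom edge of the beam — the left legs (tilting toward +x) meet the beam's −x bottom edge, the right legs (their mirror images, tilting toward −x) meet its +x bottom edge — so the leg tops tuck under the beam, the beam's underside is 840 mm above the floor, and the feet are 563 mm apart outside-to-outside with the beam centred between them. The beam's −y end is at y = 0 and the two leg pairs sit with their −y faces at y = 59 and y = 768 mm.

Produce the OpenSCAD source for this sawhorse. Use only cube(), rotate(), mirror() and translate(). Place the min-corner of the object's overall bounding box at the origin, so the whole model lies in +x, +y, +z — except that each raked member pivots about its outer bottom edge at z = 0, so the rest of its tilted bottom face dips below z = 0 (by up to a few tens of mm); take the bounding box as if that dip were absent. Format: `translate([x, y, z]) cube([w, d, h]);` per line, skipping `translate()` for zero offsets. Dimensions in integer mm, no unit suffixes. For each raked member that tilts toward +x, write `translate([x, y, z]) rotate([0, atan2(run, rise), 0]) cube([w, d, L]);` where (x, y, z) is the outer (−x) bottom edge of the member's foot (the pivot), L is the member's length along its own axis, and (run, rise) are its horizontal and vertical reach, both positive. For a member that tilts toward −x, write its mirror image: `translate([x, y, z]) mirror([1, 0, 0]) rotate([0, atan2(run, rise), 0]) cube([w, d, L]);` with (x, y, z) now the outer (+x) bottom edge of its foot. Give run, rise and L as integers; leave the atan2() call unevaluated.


translate([245, 0, 840]) cube([73, 877, 68]);
translate([0, 59, 0]) rotate([0, atan2(245, 840), 0]) cube([35, 50, 875]);
translate([563, 59, 0]) mirror([1, 0, 0]) rotate([0, atan2(245, 840), 0]) cube([35, 50, 875]);
translate([0, 768, 0]) rotate([0, atan2(245, 840), 0]) cube([35, 50, 875]);
translate([563, 768, 0]) mirror([1, 0, 0]) rotate([0, atan2(245, 840), 0]) cube([35, 50, 875]);


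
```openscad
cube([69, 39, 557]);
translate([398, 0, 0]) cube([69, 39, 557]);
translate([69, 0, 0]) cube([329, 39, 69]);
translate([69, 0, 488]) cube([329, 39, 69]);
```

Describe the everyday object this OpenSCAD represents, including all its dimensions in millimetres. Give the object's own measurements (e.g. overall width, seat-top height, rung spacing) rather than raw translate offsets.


A rectangular picture frame lying in the x–z plane (depth along y). The opening is 329 mm wide (x) by 419 mm tall (z), surrounded by a border 69 mm wide on all four sides. The frame is 39 mm deep and is made of two full-height vertical stiles with two horizontal rails fitted between them.


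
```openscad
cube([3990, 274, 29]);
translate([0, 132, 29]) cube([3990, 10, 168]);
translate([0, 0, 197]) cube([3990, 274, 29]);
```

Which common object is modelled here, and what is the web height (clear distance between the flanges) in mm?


An I-beam. The web height is 168 mm.

Two wide flanges with a thin centred web — an I-beam. Overall 226 mm minus two 29 mm flanges gives a web of 226 − 2·29 = 168 mm.


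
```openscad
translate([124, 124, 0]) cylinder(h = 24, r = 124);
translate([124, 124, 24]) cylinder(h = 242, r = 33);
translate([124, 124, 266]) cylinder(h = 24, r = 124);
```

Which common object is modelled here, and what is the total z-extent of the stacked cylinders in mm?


A spool. The overall height is 290 mm.

Three coaxial cylinders, large–small–large — a spool. Two 24 mm flanges and a 242 mm core give 24 + 242 + 24 = 290 mm.


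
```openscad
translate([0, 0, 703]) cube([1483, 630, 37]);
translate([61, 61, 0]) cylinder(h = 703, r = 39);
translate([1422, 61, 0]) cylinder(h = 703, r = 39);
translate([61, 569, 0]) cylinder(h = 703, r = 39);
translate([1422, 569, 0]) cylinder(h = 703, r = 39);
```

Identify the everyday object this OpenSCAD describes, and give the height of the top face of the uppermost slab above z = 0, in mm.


A table. The table height is 740 mm.

A 1483×630×37 slab sits at z = 703 on four Ø78 mm round legs — a table. The top surface is at 703 + 37 = 740 mm.


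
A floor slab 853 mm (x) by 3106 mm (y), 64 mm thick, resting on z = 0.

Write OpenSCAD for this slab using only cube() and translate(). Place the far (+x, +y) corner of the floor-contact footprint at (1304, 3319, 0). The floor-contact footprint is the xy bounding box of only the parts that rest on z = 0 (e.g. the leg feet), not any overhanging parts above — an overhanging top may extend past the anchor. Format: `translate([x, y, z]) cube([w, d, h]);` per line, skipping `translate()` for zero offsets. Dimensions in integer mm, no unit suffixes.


translate([451, 213, 0]) cube([853, 3106, 64]);
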